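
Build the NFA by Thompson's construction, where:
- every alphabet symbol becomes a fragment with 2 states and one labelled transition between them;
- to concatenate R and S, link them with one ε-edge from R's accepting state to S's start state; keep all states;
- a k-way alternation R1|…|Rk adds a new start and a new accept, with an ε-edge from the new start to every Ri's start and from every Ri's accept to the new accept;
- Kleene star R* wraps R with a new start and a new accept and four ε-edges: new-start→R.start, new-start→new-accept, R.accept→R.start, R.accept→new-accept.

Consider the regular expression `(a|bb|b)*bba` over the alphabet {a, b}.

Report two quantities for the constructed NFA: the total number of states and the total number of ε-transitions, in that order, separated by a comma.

18, 14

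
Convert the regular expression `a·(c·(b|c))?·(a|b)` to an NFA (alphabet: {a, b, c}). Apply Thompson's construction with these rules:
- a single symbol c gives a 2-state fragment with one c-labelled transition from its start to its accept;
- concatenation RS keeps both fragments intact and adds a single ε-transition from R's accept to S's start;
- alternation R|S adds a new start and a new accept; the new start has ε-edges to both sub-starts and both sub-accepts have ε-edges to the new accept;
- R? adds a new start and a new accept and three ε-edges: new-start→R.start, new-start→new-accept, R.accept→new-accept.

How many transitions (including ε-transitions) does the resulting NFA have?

20

Building bottom-up:
Each of the 6 symbol leaves contributes 1 transition (1 symbol, 0 ε).
  b|c : 6 transitions (2 symbol, 4 ε)
  c·(b|c) : 8 transitions (3 symbol, 5 ε)
  (c·(b|c))? : 11 transitions (3 symbol, 8 ε)
  a|b : 6 transitions (2 symbol, 4 ε)
  a·(c·(b|c))?·(a|b) : 20 transitions (6 symbol, 14 ε)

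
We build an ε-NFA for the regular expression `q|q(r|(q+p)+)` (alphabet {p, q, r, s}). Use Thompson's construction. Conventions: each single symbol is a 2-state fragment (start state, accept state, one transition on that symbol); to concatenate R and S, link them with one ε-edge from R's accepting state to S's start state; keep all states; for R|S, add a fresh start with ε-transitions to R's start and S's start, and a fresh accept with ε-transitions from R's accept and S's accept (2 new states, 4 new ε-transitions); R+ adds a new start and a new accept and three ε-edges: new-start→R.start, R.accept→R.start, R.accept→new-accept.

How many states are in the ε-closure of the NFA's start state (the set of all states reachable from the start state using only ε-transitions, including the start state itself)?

3

Compute the ε-closure size of each fragment's start state recursively; a symbol fragment's start has no outgoing ε-edge, so its closure is just itself (size 1).
  q+ : |ε-closure| = 1 + 1 = 2 (the body doesn't accept ε, so the new accept is not reached)
  q+p : |ε-closure| equals the left operand's closure size = 2 (its accept is not ε-reachable, so the closure stops there)
  (q+p)+ : new start ε-reaches only the body's start; the new accept needs a symbol first: |ε-closure| = 1 + 2 = 3
  r|(q+p)+ : |ε-closure| = 1 + 1 + 3 = 5 (the new accept is not ε-reachable since no branch accepts ε)
  q(r|(q+p)+) : |ε-closure| equals the left operand's closure size = 1 (its accept is not ε-reachable, so the closure stops there)
  q|q(r|(q+p)+) : new start ε-reaches every alternative's start; none of them accept ε, so the new accept is not reached: |ε-closure| = 1 + 1 + 1 = 3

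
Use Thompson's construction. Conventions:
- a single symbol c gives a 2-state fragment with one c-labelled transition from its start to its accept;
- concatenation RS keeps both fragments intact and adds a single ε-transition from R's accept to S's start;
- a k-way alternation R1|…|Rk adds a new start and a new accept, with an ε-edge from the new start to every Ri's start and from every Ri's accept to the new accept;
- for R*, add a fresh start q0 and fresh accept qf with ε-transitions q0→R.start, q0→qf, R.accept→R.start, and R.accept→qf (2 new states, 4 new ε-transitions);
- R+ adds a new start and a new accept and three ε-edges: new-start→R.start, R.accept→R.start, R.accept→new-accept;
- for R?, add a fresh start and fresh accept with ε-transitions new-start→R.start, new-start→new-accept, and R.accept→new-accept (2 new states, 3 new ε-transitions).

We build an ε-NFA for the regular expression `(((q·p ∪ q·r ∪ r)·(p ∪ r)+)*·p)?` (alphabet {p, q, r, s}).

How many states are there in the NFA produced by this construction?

26

Recursing over subexpressions:
Each of the 8 symbol leaves contributes a 2-state fragment.
  q·p : 4 states
  q·r : 4 states
  q·p ∪ q·r ∪ r : 12 states
  p ∪ r : 6 states
  (p ∪ r)+ : 8 states
  (q·p ∪ q·r ∪ r)·(p ∪ r)+ : 20 states
  ((q·p ∪ q·r ∪ r)·(p ∪ r)+)* : 22 states
  ((q·p ∪ q·r ∪ r)·(p ∪ r)+)*·p : 24 states
  (((q·p ∪ q·r ∪ r)·(p ∪ r)+)*·p)? : 26 states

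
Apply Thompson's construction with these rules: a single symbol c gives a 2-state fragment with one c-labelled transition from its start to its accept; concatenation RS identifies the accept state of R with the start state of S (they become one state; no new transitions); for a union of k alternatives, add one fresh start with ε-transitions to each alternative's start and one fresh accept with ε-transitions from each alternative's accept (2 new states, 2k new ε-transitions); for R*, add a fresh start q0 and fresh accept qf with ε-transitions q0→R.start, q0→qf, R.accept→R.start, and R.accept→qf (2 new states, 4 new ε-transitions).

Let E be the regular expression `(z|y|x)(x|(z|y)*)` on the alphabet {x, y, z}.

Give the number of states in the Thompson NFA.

19

Per subexpression:
Each of the 6 symbol leaves contributes a 2-state fragment.
  z|y|x → 8 states
  z|y → 6 states
  (z|y)* → 8 states
  x|(z|y)* → 12 states
  (z|y|x)(x|(z|y)*) → 19 states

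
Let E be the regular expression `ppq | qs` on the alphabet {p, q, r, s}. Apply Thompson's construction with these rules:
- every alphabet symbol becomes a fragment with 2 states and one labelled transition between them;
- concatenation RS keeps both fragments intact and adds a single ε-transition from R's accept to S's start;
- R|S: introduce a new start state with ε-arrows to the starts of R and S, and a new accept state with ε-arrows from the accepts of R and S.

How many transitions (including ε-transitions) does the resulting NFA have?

12

Recursing over subexpressions:
Each of the 5 symbol leaves contributes 1 transition (1 symbol, 0 ε).
  ppq : 5 transitions (3 symbol, 2 ε)
  qs : 3 transitions (2 symbol, 1 ε)
  ppq | qs : 12 transitions (5 symbol, 7 ε)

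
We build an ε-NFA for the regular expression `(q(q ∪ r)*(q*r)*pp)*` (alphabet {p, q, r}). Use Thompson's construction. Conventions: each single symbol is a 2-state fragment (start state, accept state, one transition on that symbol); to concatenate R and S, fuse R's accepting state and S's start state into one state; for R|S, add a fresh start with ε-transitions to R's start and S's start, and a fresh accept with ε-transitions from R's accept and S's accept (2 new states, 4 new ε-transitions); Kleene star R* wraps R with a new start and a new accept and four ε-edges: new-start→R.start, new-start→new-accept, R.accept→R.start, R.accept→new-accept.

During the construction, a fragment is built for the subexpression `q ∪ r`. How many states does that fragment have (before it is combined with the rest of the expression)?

6

Fragment for `q ∪ r`:
Each of the 2 symbol leaves contributes a 2-state fragment.
  q ∪ r : 6 states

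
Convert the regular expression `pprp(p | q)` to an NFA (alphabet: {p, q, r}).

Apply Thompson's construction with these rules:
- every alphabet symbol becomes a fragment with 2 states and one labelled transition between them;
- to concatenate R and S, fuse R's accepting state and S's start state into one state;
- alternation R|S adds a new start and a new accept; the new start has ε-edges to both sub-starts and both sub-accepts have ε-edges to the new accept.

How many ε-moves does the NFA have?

4

Building bottom-up:
Each of the 6 symbol leaves contributes 0 ε-transitions.
  p | q : 4 ε-transitions
  pprp(p | q) : 4 ε-transitions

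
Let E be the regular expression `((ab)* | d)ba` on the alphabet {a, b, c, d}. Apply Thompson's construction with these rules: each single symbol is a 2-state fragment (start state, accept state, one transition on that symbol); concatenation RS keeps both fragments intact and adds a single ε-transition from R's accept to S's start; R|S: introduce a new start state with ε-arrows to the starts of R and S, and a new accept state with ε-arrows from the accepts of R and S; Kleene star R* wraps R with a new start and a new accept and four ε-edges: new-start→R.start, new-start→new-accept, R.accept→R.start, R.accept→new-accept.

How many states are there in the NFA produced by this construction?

Per subexpression:
Each of the 5 symbol leaves contributes a 2-state fragment.
  ab = 4 states
  (ab)* = 6 states
  (ab)* | d = 10 states
  ((ab)* | d)ba = 14 states

14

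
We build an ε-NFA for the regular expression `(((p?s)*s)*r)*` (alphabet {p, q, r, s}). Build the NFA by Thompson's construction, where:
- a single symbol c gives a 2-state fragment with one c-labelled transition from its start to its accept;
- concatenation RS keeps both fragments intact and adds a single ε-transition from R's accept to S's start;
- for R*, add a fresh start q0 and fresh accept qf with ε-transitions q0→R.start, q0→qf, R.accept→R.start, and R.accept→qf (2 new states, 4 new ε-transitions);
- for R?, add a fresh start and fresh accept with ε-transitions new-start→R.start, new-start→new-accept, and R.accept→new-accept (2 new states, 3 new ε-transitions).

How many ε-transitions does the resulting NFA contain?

Per subexpression:
Each of the 4 symbol leaves contributes 0 ε-transitions.
  p? — 3 ε-transitions
  p?s — 4 ε-transitions
  (p?s)* — 8 ε-transitions
  (p?s)*s — 9 ε-transitions
  ((p?s)*s)* — 13 ε-transitions
  ((p?s)*s)*r — 14 ε-transitions
  (((p?s)*s)*r)* — 18 ε-transitions

18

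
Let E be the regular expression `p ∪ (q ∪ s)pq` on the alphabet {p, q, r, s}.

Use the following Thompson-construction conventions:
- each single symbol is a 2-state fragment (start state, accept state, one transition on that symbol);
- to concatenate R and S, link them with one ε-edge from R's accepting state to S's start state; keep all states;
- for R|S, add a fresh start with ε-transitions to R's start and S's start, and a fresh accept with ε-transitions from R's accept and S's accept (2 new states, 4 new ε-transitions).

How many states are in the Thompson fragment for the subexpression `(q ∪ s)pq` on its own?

10

Fragment for `(q ∪ s)pq`:
Each of the 4 symbol leaves contributes a 2-state fragment.
  q ∪ s : 6 states
  (q ∪ s)pq : 10 states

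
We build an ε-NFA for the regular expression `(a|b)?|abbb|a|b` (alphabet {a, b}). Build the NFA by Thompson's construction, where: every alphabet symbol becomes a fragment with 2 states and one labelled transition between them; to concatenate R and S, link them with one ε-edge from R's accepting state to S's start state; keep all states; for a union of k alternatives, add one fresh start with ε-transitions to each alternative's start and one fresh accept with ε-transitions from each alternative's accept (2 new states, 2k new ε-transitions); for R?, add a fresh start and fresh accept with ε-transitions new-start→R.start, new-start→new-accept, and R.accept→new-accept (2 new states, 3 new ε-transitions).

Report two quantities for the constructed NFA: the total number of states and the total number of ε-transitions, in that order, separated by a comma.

Bottom-up over the parse tree:
Each of the 8 symbol leaves contributes 2 states and 0 ε-transitions.
  a|b — 6 states, 4 ε-transitions
  (a|b)? — 8 states, 7 ε-transitions
  abbb — 8 states, 3 ε-transitions
  (a|b)?|abbb|a|b — 22 states, 18 ε-transitions

22, 18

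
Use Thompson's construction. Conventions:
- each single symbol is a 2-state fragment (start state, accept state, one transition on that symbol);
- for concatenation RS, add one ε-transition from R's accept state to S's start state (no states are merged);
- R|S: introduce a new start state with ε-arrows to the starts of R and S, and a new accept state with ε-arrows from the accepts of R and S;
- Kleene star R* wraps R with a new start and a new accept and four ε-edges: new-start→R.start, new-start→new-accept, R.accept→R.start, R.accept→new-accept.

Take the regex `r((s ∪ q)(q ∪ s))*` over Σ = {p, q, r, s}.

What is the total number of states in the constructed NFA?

16

By structural recursion:
Each of the 5 symbol leaves contributes a 2-state fragment.
  s ∪ q → 6 states
  q ∪ s → 6 states
  (s ∪ q)(q ∪ s) → 12 states
  ((s ∪ q)(q ∪ s))* → 14 states
  r((s ∪ q)(q ∪ s))* → 16 states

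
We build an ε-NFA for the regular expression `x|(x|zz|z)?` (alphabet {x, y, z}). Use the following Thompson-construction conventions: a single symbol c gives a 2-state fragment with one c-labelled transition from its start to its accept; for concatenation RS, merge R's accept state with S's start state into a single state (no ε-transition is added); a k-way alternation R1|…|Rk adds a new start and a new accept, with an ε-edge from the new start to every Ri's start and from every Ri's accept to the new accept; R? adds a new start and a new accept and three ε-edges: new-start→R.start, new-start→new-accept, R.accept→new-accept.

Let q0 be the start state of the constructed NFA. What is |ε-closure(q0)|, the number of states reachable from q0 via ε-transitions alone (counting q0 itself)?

Let C(F) = |ε-closure(F.start)| within fragment F, and note whether F accepts ε. Symbol fragments have C = 1 and do not accept ε. Then:
  zz : same as the first factor's closure: C = 1
  x|zz|z : new start ε-reaches every alternative's start; none of them accept ε, so the new accept is not reached: C = 1 + 1 + 1 + 1 = 4
  (x|zz|z)? : C = 1 (new start) + 4 (body) + 1 (new accept, via ε) = 6
  x|(x|zz|z)? : new start ε-reaches every alternative's start; at least one alternative accepts ε, so the union's new accept is reached too: C = 1 + 1 + 6 + 1 = 9

9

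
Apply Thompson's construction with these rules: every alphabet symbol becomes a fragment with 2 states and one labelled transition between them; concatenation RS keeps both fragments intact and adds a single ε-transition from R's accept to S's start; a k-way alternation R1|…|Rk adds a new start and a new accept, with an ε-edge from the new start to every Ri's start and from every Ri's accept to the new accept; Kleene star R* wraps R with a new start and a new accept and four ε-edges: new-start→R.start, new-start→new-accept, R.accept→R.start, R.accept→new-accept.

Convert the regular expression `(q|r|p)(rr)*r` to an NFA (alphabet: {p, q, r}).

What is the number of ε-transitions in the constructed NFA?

13

By structural recursion:
Each of the 6 symbol leaves contributes 0 ε-transitions.
  q|r|p — 6 ε-transitions
  rr — 1 ε-transition
  (rr)* — 5 ε-transitions
  (q|r|p)(rr)*r — 13 ε-transitions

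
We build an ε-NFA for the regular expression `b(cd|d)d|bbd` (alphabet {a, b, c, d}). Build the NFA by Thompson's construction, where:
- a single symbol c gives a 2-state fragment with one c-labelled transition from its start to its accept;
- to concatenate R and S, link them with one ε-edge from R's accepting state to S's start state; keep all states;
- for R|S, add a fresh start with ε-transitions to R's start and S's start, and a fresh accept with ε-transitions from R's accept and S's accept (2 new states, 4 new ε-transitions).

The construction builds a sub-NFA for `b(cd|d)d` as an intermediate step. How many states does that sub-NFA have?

Fragment for `b(cd|d)d`:
Each of the 5 symbol leaves contributes a 2-state fragment.
  cd → 4 states
  cd|d → 8 states
  b(cd|d)d → 12 states

12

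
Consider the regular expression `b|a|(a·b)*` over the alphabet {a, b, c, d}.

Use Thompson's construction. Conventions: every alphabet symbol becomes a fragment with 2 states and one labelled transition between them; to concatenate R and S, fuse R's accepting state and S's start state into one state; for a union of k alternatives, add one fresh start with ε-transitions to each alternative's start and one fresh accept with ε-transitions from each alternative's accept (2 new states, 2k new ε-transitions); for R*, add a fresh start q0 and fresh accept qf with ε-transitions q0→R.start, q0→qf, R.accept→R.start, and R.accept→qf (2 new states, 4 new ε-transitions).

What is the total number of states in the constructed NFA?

11

Bottom-up over the parse tree:
Each of the 4 symbol leaves contributes a 2-state fragment.
  a·b : 3 states
  (a·b)* : 5 states
  b|a|(a·b)* : 11 states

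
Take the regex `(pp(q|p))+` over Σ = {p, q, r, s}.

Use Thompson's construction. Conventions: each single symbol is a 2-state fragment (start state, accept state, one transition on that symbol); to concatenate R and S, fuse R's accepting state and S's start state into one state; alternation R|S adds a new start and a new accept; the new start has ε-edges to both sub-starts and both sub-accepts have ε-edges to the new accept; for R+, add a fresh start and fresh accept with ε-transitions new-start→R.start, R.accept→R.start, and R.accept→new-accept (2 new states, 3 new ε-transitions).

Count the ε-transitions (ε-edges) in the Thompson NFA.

7

Building bottom-up:
Each of the 4 symbol leaves contributes 0 ε-transitions.
  q|p → 4 ε-transitions
  pp(q|p) → 4 ε-transitions
  (pp(q|p))+ → 7 ε-transitions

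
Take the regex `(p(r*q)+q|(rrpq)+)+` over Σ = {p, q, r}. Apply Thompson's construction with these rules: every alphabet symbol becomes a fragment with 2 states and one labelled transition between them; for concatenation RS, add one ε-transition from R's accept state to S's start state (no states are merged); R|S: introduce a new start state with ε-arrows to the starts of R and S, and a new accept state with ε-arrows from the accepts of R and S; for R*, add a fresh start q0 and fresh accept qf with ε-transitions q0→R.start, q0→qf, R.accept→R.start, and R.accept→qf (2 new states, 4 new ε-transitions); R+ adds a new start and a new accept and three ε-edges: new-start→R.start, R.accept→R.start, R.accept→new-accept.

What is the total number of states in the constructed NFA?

26

Per subexpression:
Each of the 8 symbol leaves contributes a 2-state fragment.
  r* = 4 states
  r*q = 6 states
  (r*q)+ = 8 states
  p(r*q)+q = 12 states
  rrpq = 8 states
  (rrpq)+ = 10 states
  p(r*q)+q|(rrpq)+ = 24 states
  (p(r*q)+q|(rrpq)+)+ = 26 states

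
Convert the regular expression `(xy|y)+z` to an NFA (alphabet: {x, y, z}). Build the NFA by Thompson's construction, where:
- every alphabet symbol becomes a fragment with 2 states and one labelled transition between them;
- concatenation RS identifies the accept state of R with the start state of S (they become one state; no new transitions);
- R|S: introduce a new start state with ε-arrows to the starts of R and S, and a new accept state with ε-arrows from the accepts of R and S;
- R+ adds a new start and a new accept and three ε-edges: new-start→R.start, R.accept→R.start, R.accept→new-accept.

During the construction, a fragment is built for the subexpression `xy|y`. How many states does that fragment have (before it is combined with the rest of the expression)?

Fragment for `xy|y`:
Each of the 3 symbol leaves contributes a 2-state fragment.
  xy — 3 states
  xy|y — 7 states

7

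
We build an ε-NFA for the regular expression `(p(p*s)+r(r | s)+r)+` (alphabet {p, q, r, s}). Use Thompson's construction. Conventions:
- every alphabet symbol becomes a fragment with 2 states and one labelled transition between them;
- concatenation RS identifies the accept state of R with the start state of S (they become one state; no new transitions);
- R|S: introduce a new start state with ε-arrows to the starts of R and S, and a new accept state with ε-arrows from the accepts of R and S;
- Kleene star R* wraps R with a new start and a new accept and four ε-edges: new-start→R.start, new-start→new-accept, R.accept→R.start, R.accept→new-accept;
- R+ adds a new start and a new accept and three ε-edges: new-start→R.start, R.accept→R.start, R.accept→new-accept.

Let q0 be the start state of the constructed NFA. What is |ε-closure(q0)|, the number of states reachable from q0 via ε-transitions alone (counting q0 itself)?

2

Compute the ε-closure size of each fragment's start state recursively; a symbol fragment's start has no outgoing ε-edge, so its closure is just itself (size 1).
  p* — new start has ε-edges to the inner start and to the new accept, so C = 2 + 1 = 3
  p*s — C = 3 + (1−1) = 3 (closure spills across the concat boundary because the left factor accepts ε)
  (p*s)+ — new start ε-reaches only the body's start; the new accept needs a symbol first: C = 1 + 3 = 4
  r | s — C = 1 + 1 + 1 = 3 (the new accept is not ε-reachable since no branch accepts ε)
  (r | s)+ — C = 1 + 3 = 4 (the body doesn't accept ε, so the new accept is not reached)
  p(p*s)+r(r | s)+r — C equals the left operand's closure size = 1 (its accept is not ε-reachable, so the closure stops there)
  (p(p*s)+r(r | s)+r)+ — new start ε-reaches only the body's start; the new accept needs a symbol first: C = 1 + 1 = 2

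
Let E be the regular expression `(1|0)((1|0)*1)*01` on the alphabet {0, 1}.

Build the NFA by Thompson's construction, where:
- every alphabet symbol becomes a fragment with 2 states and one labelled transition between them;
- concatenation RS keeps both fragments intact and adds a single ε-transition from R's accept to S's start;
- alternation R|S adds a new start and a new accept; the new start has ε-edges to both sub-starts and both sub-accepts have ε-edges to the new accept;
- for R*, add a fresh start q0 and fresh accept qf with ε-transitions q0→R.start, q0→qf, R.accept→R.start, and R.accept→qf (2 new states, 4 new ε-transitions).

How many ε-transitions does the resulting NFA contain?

Bottom-up over the parse tree:
Each of the 7 symbol leaves contributes 0 ε-transitions.
  1|0 : 4 ε-transitions
  1|0 : 4 ε-transitions
  (1|0)* : 8 ε-transitions
  (1|0)*1 : 9 ε-transitions
  ((1|0)*1)* : 13 ε-transitions
  (1|0)((1|0)*1)*01 : 20 ε-transitions

20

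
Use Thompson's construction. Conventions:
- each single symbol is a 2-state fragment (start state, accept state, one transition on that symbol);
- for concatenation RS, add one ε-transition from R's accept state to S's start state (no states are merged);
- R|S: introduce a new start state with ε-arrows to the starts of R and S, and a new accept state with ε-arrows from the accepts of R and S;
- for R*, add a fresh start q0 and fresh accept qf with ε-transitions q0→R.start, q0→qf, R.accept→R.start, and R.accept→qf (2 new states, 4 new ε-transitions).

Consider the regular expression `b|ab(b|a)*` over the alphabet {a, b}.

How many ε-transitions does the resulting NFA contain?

14

By structural recursion:
Each of the 5 symbol leaves contributes 0 ε-transitions.
  b|a = 4 ε-transitions
  (b|a)* = 8 ε-transitions
  ab(b|a)* = 10 ε-transitions
  b|ab(b|a)* = 14 ε-transitions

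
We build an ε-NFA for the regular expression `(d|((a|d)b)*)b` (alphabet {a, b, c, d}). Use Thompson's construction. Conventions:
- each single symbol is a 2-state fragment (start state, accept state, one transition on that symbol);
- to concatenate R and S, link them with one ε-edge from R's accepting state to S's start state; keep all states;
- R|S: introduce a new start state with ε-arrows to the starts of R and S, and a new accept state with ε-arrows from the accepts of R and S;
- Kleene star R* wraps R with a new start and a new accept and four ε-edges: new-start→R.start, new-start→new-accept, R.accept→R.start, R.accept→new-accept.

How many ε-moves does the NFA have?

14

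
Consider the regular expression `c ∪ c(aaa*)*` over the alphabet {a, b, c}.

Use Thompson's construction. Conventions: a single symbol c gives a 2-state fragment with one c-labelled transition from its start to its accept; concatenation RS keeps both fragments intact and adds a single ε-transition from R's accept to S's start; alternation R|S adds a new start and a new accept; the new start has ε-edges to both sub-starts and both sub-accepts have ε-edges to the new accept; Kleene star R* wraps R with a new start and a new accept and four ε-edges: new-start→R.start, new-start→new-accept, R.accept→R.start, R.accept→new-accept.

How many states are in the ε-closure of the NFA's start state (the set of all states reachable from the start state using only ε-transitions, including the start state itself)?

3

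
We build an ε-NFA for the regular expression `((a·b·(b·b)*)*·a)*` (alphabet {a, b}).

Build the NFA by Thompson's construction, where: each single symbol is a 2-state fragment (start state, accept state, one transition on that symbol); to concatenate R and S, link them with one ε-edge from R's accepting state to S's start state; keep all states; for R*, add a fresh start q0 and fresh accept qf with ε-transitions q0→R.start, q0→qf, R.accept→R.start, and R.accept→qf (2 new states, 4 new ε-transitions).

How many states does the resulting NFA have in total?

16

Bottom-up over the parse tree:
Each of the 5 symbol leaves contributes a 2-state fragment.
  b·b : 4 states
  (b·b)* : 6 states
  a·b·(b·b)* : 10 states
  (a·b·(b·b)*)* : 12 states
  (a·b·(b·b)*)*·a : 14 states
  ((a·b·(b·b)*)*·a)* : 16 states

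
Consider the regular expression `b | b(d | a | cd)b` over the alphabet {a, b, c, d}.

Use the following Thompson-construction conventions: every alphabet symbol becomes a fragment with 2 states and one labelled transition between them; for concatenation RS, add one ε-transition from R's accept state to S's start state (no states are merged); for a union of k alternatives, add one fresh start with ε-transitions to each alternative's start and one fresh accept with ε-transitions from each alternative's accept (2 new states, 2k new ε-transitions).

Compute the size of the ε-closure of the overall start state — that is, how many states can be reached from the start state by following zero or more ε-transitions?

Work bottom-up. For each fragment F, track |ε-closure(F.start)| and whether F's accept lies in that closure (i.e. whether F accepts ε). A single-symbol fragment has closure size 1 and does not accept ε.
  cd → same as the first factor's closure: |ε-closure| = 1
  d | a | cd → |ε-closure| = 1 + 1 + 1 + 1 = 4 (the new accept is not ε-reachable since no branch accepts ε)
  b(d | a | cd)b → |ε-closure| equals the left operand's closure size = 1 (its accept is not ε-reachable, so the closure stops there)
  b | b(d | a | cd)b → new start ε-reaches every alternative's start; none of them accept ε, so the new accept is not reached: |ε-closure| = 1 + 1 + 1 = 3

3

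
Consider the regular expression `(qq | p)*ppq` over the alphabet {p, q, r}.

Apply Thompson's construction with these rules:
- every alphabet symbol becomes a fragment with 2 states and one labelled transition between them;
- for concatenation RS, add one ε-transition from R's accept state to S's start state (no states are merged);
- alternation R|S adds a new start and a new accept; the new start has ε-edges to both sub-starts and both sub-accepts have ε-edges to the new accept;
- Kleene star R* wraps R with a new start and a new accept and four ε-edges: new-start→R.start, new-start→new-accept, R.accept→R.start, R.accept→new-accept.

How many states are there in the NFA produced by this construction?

Bottom-up over the parse tree:
Each of the 6 symbol leaves contributes a 2-state fragment.
  qq — 4 states
  qq | p — 8 states
  (qq | p)* — 10 states
  (qq | p)*ppq — 16 states

16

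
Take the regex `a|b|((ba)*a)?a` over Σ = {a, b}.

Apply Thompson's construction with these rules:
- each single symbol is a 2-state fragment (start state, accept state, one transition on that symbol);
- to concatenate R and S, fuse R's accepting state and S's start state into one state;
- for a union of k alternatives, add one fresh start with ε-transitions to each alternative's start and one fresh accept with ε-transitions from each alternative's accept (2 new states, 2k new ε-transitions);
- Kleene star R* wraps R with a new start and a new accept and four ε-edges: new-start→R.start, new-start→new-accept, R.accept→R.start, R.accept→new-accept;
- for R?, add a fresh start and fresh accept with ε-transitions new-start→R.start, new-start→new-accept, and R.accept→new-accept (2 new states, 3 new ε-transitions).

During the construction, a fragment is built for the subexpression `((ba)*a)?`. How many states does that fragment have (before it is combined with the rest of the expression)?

8

Fragment for `((ba)*a)?`:
Each of the 3 symbol leaves contributes a 2-state fragment.
  ba → 3 states
  (ba)* → 5 states
  (ba)*a → 6 states
  ((ba)*a)? → 8 states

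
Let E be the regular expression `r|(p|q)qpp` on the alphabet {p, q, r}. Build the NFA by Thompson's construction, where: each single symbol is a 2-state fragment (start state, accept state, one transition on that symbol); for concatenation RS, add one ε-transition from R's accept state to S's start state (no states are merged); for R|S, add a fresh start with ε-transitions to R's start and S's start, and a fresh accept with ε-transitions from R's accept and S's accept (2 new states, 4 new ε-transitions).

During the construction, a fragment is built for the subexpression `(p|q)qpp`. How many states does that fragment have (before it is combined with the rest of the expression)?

Fragment for `(p|q)qpp`:
Each of the 5 symbol leaves contributes a 2-state fragment.
  p|q — 6 states
  (p|q)qpp — 12 states

12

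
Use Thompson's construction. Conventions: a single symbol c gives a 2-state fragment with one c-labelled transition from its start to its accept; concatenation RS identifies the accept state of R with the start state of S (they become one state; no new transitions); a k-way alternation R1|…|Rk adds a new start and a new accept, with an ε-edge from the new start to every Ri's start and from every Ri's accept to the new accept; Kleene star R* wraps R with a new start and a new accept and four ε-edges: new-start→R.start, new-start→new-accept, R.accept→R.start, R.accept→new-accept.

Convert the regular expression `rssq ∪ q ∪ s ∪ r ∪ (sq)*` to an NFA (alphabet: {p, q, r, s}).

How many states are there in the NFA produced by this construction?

By structural recursion:
Each of the 9 symbol leaves contributes a 2-state fragment.
  rssq : 5 states
  sq : 3 states
  (sq)* : 5 states
  rssq ∪ q ∪ s ∪ r ∪ (sq)* : 18 states

18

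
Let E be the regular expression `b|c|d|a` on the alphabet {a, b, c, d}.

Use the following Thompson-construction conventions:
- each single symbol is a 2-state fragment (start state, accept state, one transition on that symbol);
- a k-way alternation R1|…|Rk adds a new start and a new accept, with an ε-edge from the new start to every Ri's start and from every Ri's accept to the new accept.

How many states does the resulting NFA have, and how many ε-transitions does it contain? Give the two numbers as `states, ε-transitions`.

Building bottom-up:
Each of the 4 symbol leaves contributes 2 states and 0 ε-transitions.
  b|c|d|a → 10 states, 8 ε-transitions

10, 8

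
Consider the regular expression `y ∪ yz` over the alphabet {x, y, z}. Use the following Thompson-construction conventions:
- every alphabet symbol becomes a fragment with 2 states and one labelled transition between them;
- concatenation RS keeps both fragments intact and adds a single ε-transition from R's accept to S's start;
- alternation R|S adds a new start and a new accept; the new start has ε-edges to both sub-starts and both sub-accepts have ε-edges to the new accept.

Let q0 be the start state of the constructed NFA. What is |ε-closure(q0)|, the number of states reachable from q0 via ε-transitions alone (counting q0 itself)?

3

Let C(F) = |ε-closure(F.start)| within fragment F, and note whether F accepts ε. Symbol fragments have C = 1 and do not accept ε. Then:
  yz : same as the first factor's closure: |ε-closure| = 1
  y ∪ yz : new start ε-reaches every alternative's start; none of them accept ε, so the new accept is not reached: |ε-closure| = 1 + 1 + 1 = 3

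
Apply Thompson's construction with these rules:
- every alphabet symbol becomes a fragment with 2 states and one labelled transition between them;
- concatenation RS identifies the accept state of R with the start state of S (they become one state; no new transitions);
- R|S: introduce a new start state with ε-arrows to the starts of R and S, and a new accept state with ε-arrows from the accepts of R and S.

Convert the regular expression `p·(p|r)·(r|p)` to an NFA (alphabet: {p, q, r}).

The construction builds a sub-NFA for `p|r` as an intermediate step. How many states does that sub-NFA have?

Fragment for `p|r`:
Each of the 2 symbol leaves contributes a 2-state fragment.
  p|r = 6 states

6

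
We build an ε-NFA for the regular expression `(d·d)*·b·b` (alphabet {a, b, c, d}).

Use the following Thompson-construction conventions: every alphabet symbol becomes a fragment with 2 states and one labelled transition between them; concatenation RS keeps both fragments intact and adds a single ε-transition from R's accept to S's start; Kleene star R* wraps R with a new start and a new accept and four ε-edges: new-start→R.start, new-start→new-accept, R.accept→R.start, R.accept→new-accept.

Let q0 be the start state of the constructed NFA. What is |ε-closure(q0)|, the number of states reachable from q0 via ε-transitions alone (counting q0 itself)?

4

Work bottom-up. For each fragment F, track |ε-closure(F.start)| and whether F's accept lies in that closure (i.e. whether F accepts ε). A single-symbol fragment has closure size 1 and does not accept ε.
  d·d — same as the first factor's closure: C = 1
  (d·d)* — C = 1 (new start) + 1 (body) + 1 (new accept) = 3
  (d·d)*·b·b — C = 3 + 1 = 4 (closure spills across the concat boundary because the left factor accepts ε)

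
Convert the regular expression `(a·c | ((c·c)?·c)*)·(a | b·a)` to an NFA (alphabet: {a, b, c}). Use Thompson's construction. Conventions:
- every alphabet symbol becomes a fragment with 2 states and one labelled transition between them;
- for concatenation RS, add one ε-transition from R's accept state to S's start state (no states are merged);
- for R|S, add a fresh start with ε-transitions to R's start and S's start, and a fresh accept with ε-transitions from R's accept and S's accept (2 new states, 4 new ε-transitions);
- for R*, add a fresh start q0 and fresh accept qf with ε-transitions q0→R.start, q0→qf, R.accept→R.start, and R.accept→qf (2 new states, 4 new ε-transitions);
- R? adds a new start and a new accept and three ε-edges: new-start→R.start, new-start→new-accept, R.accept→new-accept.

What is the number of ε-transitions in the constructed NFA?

20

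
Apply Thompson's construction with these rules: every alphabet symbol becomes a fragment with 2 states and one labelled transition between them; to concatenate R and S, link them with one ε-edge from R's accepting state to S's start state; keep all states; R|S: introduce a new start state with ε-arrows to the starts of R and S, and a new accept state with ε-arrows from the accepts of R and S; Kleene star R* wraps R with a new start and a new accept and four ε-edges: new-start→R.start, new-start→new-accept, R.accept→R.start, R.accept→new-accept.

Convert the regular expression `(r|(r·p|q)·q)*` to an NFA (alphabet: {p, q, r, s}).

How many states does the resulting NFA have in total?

16

Bottom-up over the parse tree:
Each of the 5 symbol leaves contributes a 2-state fragment.
  r·p — 4 states
  r·p|q — 8 states
  (r·p|q)·q — 10 states
  r|(r·p|q)·q — 14 states
  (r|(r·p|q)·q)* — 16 states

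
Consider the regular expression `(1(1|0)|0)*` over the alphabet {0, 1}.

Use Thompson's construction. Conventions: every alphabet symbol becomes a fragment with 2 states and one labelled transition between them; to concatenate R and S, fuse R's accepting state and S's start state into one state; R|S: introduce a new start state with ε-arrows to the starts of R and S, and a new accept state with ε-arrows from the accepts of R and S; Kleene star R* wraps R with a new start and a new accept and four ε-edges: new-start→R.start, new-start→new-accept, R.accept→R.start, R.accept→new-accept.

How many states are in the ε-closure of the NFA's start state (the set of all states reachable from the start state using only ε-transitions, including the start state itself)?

5

Work bottom-up. For each fragment F, track |ε-closure(F.start)| and whether F's accept lies in that closure (i.e. whether F accepts ε). A single-symbol fragment has closure size 1 and does not accept ε.
  1|0 — C = 1 + 1 + 1 = 3 (the new accept is not ε-reachable since no branch accepts ε)
  1(1|0) — same as the first factor's closure: C = 1
  1(1|0)|0 — C = 1 + 1 + 1 = 3 (the new accept is not ε-reachable since no branch accepts ε)
  (1(1|0)|0)* — new start has ε-edges to the inner start and to the new accept, so C = 2 + 3 = 5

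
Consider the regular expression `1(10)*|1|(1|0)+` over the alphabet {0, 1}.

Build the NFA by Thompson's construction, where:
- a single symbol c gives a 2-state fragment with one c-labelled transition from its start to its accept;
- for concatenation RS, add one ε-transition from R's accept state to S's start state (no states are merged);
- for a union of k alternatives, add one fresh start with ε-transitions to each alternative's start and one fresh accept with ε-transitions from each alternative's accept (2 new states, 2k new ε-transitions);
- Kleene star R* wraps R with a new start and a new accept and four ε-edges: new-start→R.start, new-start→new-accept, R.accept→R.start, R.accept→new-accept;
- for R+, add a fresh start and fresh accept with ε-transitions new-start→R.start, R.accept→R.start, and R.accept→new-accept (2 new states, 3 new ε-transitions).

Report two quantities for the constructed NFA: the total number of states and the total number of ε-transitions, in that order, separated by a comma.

Recursing over subexpressions:
Each of the 6 symbol leaves contributes 2 states and 0 ε-transitions.
  10 = 4 states, 1 ε-transition
  (10)* = 6 states, 5 ε-transitions
  1(10)* = 8 states, 6 ε-transitions
  1|0 = 6 states, 4 ε-transitions
  (1|0)+ = 8 states, 7 ε-transitions
  1(10)*|1|(1|0)+ = 20 states, 19 ε-transitions

20, 19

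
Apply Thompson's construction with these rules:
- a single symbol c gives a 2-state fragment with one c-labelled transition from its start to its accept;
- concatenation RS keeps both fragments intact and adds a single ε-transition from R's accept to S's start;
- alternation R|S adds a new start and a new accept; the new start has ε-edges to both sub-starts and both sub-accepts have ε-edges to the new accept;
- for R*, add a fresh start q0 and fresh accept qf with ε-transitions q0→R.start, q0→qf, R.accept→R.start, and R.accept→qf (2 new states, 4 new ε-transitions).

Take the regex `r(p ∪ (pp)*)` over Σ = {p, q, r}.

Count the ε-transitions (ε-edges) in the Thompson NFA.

10

Recursing over subexpressions:
Each of the 4 symbol leaves contributes 0 ε-transitions.
  pp : 1 ε-transition
  (pp)* : 5 ε-transitions
  p ∪ (pp)* : 9 ε-transitions
  r(p ∪ (pp)*) : 10 ε-transitions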